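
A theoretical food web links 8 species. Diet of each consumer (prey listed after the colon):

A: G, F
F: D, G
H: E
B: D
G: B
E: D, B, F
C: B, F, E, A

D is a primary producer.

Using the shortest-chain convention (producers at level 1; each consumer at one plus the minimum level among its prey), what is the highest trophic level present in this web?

Producers (level 1): D.
Following each consumer down to its lowest-level prey: D → E → H (levels 1 through 3).
All prey of H (E 2) are at level 2 or above, so H is at level 1 + 2 = 3.
Every consumer has at least one prey at level 2 or below, so none exceeds level 3.

3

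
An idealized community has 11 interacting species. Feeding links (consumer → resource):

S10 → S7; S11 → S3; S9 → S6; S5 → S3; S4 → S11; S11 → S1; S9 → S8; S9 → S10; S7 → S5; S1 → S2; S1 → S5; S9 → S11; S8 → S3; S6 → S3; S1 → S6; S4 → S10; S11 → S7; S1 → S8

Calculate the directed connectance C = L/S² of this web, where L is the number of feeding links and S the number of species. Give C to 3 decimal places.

C = 0.149

The web has S = 11 species and L = 18 feeding links.
C = L / S² = 18 / 121 = 0.1488 ≈ 0.149.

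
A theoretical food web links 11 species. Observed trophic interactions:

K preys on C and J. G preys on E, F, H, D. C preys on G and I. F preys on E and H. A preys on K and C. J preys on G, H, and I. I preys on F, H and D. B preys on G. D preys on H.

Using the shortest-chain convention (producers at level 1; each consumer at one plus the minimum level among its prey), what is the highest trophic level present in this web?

Producers (level 1): H, E.
Following each consumer down to its lowest-level prey: H → J → K → A (levels 1 through 4).
All prey of A (K 3, C 3) are at level 3 or above, so A is at level 1 + 3 = 4.
Every consumer has at least one prey at level 3 or below, so none exceeds level 4.

4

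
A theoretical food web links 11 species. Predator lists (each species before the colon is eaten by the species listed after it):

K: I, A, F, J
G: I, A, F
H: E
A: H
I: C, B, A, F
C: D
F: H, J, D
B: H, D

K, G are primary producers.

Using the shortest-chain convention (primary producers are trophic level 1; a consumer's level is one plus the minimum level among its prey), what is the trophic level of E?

Trophic level 4

K is a producer → level 1.
A eats K → level 2.
H eats A → level 3.
E eats H → level 4.
No prey of E is below level 3, so 4 is the minimum.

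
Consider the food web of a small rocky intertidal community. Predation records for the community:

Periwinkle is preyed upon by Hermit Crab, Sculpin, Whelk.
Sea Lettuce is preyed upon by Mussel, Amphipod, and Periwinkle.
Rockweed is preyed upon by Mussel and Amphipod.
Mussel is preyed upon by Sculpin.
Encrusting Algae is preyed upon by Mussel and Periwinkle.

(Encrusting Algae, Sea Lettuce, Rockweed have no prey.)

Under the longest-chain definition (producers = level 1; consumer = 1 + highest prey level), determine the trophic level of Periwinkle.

Encrusting Algae is a producer → level 1.
Periwinkle eats Encrusting Algae (level 1); other prey at levels: Sea Lettuce 1 → level 2.

Trophic level 2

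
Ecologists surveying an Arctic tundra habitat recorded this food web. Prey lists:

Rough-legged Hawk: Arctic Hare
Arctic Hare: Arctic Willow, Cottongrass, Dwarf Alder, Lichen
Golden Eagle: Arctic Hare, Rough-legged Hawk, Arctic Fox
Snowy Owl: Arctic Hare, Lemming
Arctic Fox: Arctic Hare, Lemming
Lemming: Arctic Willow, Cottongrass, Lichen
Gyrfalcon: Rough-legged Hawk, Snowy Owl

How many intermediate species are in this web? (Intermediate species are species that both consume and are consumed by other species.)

5

Intermediate species (has both prey and predators): Arctic Hare, Lemming, Rough-legged Hawk, Snowy Owl, Arctic Fox.
Count: 5.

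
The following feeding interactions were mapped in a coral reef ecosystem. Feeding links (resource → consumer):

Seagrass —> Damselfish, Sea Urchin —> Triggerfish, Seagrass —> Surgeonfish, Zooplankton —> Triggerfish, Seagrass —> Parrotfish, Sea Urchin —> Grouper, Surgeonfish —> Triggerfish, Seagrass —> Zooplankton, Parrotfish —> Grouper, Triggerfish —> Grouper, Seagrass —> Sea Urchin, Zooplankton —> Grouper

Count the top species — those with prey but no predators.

Top species (has prey, but nothing eats it): Damselfish, Grouper.
Count: 2.

2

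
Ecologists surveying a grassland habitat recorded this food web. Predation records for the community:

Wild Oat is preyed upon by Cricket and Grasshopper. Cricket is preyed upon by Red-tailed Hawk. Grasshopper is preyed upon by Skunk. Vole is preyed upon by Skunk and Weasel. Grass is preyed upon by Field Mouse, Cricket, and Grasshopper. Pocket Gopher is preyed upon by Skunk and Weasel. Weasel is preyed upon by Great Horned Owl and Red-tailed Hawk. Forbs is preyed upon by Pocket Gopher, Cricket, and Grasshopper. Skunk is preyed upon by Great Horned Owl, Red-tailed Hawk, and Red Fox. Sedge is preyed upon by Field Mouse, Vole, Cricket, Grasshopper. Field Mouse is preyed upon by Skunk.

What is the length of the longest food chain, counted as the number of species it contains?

4 species

One longest chain: Sedge → Vole → Weasel → Great Horned Owl.
It has 4 species and 3 links.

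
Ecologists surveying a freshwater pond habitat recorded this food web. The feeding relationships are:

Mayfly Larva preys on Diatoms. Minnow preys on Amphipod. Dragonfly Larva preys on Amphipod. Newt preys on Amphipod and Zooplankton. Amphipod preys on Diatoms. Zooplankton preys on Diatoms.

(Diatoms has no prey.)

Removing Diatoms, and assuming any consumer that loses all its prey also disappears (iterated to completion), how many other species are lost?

Remove Diatoms.
Round 1: Zooplankton (all prey gone), Mayfly Larva (all prey gone), Amphipod (all prey gone) → extinct.
Round 2: Newt (all prey gone), Dragonfly Larva (all prey gone), Minnow (all prey gone) → extinct.
No further losses. Total secondary extinctions: 6.

6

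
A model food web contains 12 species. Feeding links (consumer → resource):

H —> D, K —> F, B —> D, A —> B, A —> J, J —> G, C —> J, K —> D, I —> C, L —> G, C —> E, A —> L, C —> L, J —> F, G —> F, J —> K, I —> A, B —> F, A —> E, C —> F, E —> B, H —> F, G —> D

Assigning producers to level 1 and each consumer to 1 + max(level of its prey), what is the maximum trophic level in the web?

Producers (level 1): D, F.
D → K → J → C → I gives I level 5.
No species has a prey at level 5, so no species reaches level 6.

5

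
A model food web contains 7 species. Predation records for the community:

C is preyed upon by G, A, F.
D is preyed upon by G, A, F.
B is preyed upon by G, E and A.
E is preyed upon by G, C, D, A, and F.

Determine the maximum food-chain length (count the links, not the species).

3 links

One longest chain: B → E → C → A.
It has 4 species and 3 links.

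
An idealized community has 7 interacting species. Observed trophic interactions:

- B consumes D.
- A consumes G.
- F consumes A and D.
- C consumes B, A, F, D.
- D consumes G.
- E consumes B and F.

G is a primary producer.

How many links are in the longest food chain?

3 links

One longest chain: G → D → B → C.
It has 4 species and 3 links.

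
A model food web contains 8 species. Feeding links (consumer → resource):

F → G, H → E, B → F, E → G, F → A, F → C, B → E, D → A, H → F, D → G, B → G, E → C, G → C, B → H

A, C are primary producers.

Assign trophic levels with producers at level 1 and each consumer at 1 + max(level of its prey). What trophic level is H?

Trophic level 4

C is a producer → level 1.
G eats C → level 2.
F eats G (level 2); other prey at levels: A 1, C 1 → level 3.
H eats F (level 3); other prey at levels: E 3 → level 4.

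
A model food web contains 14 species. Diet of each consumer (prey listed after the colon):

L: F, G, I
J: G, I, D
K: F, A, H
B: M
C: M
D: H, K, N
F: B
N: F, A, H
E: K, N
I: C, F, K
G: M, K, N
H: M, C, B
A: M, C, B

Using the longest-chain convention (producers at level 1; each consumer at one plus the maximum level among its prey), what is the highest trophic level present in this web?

Producers (level 1): M.
M → B → F → K → G → J gives J level 6.
No species has a prey at level 6, so no species reaches level 7.

6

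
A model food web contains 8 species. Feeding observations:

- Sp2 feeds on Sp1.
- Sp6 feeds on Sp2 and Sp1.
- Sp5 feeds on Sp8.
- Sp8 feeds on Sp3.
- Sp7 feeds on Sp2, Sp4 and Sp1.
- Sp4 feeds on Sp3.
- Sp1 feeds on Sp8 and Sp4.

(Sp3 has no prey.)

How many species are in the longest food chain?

5 species

One longest chain: Sp3 → Sp8 → Sp1 → Sp2 → Sp7.
It has 5 species and 4 links.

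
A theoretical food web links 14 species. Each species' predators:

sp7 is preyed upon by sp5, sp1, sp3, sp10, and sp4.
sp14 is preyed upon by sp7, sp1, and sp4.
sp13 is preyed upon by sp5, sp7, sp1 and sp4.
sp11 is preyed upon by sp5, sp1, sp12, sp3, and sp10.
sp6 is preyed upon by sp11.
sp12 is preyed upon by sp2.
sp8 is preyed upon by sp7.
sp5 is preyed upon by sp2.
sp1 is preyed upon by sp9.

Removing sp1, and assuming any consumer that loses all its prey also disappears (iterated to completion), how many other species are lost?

Remove sp1.
Round 1: sp9 (all prey gone) → extinct.
No further losses. Total secondary extinctions: 1.

1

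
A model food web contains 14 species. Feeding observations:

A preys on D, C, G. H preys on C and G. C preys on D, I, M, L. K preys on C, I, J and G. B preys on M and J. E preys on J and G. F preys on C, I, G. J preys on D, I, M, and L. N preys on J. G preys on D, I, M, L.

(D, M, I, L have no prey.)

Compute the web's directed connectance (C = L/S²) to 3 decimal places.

C = 0.148

The web has S = 14 species and L = 29 feeding links.
C = L / S² = 29 / 196 = 0.1480 ≈ 0.148.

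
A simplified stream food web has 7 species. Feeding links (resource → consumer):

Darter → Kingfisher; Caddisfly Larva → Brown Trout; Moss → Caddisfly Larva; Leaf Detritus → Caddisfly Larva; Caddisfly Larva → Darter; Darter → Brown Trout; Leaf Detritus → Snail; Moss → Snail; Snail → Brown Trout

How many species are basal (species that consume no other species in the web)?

2

Basal species (no prey listed): Leaf Detritus, Moss.
Count: 2.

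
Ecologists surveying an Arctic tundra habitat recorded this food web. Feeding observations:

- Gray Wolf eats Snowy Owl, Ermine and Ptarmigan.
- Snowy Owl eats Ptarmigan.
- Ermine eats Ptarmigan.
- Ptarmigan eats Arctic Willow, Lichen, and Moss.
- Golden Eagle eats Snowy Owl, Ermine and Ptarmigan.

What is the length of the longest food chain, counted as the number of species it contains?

One longest chain: Moss → Ptarmigan → Ermine → Golden Eagle.
It has 4 species and 3 links.

4 species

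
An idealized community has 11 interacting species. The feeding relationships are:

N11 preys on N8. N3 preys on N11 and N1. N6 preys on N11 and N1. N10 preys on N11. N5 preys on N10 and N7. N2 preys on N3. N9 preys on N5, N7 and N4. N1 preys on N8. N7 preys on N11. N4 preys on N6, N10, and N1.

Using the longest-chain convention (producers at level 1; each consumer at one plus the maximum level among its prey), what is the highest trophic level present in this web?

Producers (level 1): N8.
N8 → N11 → N6 → N4 → N9 gives N9 level 5.
No species has a prey at level 5, so no species reaches level 6.

5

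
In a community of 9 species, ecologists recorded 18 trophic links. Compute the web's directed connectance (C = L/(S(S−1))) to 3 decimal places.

The web has S = 9 species and L = 18 feeding links.
C = L / (S(S−1)) = 18 / 72 = 0.2500 ≈ 0.250.

C = 0.250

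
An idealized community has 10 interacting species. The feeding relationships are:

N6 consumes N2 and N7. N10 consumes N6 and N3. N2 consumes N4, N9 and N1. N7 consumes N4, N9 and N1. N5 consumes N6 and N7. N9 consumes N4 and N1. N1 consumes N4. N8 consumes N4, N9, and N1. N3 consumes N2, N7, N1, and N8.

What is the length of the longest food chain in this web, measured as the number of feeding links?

5 links

One longest chain: N4 → N1 → N9 → N7 → N6 → N10.
It has 6 species and 5 links.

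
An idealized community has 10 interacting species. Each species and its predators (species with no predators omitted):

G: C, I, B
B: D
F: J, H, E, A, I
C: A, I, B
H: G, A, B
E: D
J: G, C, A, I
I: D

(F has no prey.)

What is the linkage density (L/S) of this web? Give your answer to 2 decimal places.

There are L = 21 links among S = 10 species.
L/S = 21/10 = 2.1000 ≈ 2.10.

L/S = 2.10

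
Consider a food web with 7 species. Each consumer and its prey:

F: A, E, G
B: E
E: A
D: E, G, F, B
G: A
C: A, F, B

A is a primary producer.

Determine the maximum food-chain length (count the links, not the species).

One longest chain: A → E → F → C.
It has 4 species and 3 links.

3 links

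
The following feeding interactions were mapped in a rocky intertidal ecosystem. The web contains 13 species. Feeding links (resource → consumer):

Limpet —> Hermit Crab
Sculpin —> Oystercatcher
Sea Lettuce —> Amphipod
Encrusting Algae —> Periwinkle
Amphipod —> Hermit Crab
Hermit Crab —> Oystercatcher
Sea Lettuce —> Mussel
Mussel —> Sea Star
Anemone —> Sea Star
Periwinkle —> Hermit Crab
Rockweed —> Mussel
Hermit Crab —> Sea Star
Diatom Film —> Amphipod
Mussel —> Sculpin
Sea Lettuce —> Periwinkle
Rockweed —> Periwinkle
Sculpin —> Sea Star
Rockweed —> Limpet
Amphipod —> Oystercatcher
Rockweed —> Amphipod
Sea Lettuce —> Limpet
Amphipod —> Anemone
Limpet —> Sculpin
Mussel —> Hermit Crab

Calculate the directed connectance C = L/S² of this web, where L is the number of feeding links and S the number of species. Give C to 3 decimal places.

The web has S = 13 species and L = 24 feeding links.
C = L / S² = 24 / 169 = 0.1420 ≈ 0.142.

C = 0.142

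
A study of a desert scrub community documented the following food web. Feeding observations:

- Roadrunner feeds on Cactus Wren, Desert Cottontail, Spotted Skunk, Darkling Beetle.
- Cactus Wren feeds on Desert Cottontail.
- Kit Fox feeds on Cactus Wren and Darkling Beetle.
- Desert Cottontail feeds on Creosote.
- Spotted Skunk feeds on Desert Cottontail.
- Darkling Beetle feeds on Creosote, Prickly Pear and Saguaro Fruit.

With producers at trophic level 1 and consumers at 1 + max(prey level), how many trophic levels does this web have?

4

Producers (level 1): Creosote, Saguaro Fruit, Prickly Pear.
Creosote → Desert Cottontail → Cactus Wren → Kit Fox gives Kit Fox level 4.
No species has a prey at level 4, so no species reaches level 5.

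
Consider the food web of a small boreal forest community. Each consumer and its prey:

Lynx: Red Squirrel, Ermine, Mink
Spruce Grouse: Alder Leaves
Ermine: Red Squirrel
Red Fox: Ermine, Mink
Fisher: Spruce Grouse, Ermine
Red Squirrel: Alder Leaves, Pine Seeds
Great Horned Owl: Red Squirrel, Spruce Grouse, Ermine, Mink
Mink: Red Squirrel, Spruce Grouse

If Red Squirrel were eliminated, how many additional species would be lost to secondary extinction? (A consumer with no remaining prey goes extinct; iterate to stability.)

Remove Red Squirrel.
Round 1: Ermine (all prey gone) → extinct.
No further losses. Total secondary extinctions: 1.

1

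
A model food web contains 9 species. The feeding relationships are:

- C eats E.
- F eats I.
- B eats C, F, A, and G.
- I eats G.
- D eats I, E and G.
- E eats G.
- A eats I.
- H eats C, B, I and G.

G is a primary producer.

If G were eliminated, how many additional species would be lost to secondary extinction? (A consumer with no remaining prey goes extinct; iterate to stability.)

Remove G.
Round 1: E (all prey gone), I (all prey gone) → extinct.
Round 2: A (all prey gone), D (all prey gone), F (all prey gone), C (all prey gone) → extinct.
Round 3: B (all prey gone) → extinct.
Round 4: H (all prey gone) → extinct.
No further losses. Total secondary extinctions: 8.

8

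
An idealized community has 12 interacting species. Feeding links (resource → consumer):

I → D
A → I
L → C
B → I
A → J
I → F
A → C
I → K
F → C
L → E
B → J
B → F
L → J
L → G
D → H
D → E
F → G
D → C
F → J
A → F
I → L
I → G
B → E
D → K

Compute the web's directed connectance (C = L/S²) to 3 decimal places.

C = 0.167

The web has S = 12 species and L = 24 feeding links.
C = L / S² = 24 / 144 = 0.1667 ≈ 0.167.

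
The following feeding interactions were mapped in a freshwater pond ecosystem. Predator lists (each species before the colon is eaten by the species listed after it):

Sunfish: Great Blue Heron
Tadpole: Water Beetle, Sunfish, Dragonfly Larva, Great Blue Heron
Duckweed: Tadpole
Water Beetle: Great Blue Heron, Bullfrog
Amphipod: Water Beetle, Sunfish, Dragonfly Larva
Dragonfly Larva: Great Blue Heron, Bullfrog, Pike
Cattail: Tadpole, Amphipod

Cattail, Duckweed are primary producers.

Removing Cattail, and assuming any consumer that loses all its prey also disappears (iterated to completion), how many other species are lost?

1

Remove Cattail.
Round 1: Amphipod (all prey gone) → extinct.
No further losses. Total secondary extinctions: 1.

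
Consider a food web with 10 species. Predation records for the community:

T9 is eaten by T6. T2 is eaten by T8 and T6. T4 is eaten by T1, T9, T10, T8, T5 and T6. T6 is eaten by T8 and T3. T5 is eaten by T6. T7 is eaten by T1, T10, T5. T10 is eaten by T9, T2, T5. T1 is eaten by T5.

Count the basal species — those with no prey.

Basal species (no prey listed): T4, T7.
Count: 2.

2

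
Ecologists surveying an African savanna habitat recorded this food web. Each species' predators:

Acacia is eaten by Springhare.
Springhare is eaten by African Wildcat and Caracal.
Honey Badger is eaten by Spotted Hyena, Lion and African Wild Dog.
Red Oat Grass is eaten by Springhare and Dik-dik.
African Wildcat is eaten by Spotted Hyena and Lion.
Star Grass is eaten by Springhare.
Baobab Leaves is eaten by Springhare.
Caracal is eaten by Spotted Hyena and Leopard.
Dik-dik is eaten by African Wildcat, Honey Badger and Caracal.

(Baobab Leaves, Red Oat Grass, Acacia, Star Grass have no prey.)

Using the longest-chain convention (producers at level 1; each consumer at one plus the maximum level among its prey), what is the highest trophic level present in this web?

4

Producers (level 1): Baobab Leaves, Red Oat Grass, Acacia, Star Grass.
Red Oat Grass → Dik-dik → Honey Badger → Lion gives Lion level 4.
No species has a prey at level 4, so no species reaches level 5.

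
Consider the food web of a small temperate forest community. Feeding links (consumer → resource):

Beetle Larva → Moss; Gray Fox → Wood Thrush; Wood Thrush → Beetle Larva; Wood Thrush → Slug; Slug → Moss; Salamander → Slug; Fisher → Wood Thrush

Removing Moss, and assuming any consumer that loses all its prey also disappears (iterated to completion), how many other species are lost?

Remove Moss.
Round 1: Beetle Larva (all prey gone), Slug (all prey gone) → extinct.
Round 2: Wood Thrush (all prey gone), Salamander (all prey gone) → extinct.
Round 3: Fisher (all prey gone), Gray Fox (all prey gone) → extinct.
No further losses. Total secondary extinctions: 6.

6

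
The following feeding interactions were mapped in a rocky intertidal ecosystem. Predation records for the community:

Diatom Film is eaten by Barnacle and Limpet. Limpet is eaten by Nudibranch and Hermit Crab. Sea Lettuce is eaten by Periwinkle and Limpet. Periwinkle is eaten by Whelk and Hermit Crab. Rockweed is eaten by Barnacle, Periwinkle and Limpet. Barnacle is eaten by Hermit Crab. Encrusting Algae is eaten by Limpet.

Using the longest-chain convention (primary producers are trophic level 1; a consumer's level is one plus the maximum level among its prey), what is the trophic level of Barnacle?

Trophic level 2

Diatom Film is a producer → level 1.
Barnacle eats Diatom Film (level 1); other prey at levels: Rockweed 1 → level 2.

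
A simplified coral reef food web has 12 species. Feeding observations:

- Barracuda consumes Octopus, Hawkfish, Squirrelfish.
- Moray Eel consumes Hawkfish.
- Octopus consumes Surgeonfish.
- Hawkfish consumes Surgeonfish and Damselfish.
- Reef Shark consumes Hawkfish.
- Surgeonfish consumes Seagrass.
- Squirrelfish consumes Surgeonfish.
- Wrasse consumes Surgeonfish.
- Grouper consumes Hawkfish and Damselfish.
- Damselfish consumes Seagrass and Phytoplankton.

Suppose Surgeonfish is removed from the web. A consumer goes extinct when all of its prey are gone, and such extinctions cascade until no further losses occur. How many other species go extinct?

Remove Surgeonfish.
Round 1: Wrasse (all prey gone), Squirrelfish (all prey gone), Octopus (all prey gone) → extinct.
No further losses. Total secondary extinctions: 3.

3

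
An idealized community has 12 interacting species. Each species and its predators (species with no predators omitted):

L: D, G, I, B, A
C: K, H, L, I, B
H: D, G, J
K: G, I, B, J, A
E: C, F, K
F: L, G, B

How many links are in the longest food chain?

One longest chain: E → C → H → D.
It has 4 species and 3 links.

3 links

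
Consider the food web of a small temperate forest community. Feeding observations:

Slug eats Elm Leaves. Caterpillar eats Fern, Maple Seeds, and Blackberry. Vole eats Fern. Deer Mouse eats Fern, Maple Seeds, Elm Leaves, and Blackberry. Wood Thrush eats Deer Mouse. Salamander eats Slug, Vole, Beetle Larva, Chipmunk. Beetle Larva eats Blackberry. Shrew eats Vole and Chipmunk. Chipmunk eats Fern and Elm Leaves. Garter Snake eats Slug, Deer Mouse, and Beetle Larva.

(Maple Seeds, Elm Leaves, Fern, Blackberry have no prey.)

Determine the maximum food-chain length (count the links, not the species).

One longest chain: Elm Leaves → Chipmunk → Salamander.
It has 3 species and 2 links.

2 links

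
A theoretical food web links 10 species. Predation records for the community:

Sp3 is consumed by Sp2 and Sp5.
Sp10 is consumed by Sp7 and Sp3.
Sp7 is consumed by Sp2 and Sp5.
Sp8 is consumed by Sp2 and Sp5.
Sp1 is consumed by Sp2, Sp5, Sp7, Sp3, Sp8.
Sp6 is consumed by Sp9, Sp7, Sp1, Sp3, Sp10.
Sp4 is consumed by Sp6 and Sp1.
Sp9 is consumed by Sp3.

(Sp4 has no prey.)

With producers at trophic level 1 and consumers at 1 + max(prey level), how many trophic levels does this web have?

Producers (level 1): Sp4.
Sp4 → Sp6 → Sp10 → Sp3 → Sp2 gives Sp2 level 5.
No species has a prey at level 5, so no species reaches level 6.

5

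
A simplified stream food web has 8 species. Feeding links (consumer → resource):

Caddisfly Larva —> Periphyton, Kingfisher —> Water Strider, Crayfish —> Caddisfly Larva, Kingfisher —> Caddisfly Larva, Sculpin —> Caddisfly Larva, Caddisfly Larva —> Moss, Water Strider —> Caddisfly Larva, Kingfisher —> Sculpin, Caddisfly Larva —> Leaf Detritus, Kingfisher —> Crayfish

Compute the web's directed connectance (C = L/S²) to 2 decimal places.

The web has S = 8 species and L = 10 feeding links.
C = L / S² = 10 / 64 = 0.1562 ≈ 0.16.

C = 0.16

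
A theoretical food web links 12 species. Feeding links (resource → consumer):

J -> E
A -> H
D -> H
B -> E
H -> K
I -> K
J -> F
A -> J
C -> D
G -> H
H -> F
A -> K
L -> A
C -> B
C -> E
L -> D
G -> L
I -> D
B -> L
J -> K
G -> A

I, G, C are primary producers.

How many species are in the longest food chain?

One longest chain: C → B → L → A → J → E.
It has 6 species and 5 links.

6 species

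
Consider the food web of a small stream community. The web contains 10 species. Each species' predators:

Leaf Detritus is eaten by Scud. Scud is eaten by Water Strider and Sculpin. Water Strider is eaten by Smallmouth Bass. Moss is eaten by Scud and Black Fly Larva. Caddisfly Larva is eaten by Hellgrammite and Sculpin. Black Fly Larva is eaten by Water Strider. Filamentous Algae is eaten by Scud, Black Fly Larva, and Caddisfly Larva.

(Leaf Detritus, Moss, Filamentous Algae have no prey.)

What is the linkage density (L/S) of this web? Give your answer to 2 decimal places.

L/S = 1.20

There are L = 12 links among S = 10 species.
L/S = 12/10 = 1.2000 ≈ 1.20.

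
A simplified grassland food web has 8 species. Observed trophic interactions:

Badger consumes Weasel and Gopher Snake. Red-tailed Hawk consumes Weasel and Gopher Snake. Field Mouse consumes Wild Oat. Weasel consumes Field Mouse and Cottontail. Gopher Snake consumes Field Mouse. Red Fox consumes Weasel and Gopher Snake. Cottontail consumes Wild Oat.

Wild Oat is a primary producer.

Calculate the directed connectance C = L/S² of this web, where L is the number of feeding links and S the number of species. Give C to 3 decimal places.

The web has S = 8 species and L = 11 feeding links.
C = L / S² = 11 / 64 = 0.1719 ≈ 0.172.

C = 0.172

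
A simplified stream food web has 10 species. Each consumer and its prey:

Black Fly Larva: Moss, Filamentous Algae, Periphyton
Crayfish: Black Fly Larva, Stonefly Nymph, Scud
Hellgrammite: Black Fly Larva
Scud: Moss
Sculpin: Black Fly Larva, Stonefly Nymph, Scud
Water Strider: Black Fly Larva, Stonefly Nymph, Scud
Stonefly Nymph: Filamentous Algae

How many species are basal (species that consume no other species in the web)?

Basal species (no prey listed): Moss, Filamentous Algae, Periphyton.
Count: 3.

3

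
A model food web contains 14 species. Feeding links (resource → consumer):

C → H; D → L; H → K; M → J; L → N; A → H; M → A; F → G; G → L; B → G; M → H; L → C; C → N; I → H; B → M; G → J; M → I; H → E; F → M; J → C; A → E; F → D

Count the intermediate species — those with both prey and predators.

Intermediate species (has both prey and predators): D, G, M, A, L, I, J, C, H.
Count: 9.

9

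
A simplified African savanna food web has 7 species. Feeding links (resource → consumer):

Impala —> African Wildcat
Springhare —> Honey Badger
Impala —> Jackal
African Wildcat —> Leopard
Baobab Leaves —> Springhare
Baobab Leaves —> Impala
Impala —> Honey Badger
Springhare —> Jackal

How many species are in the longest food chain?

One longest chain: Baobab Leaves → Impala → African Wildcat → Leopard.
It has 4 species and 3 links.

4 species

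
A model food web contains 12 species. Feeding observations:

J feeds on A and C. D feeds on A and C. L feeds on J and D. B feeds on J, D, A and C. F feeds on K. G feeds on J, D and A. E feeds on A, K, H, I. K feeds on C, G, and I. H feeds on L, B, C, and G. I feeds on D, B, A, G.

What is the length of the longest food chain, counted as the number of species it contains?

6 species

One longest chain: C → D → G → I → K → E.
It has 6 species and 5 links.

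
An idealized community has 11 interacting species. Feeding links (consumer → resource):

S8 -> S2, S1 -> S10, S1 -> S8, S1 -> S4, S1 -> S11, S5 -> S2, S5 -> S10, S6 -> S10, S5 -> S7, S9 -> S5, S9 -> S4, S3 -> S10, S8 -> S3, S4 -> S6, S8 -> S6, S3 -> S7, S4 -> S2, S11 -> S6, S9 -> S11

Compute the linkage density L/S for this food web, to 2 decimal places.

There are L = 19 links among S = 11 species.
L/S = 19/11 = 1.7273 ≈ 1.73.

L/S = 1.73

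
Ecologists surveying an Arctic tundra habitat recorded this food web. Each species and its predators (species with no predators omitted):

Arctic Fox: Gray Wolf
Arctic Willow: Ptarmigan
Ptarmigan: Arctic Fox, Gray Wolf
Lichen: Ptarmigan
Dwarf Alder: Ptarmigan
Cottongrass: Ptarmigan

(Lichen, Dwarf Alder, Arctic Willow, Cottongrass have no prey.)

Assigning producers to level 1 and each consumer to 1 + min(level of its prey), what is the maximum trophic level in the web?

3

Producers (level 1): Lichen, Dwarf Alder, Arctic Willow, Cottongrass.
Following each consumer down to its lowest-level prey: Lichen → Ptarmigan → Gray Wolf (levels 1 through 3).
All prey of Gray Wolf (Ptarmigan 2, Arctic Fox 3) are at level 2 or above, so Gray Wolf is at level 1 + 2 = 3.
Every consumer has at least one prey at level 2 or below, so none exceeds level 3.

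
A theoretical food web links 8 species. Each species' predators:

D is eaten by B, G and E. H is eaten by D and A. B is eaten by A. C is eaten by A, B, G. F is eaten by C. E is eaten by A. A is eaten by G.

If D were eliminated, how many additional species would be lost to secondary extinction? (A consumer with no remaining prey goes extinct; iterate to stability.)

1

Remove D.
Round 1: E (all prey gone) → extinct.
No further losses. Total secondary extinctions: 1.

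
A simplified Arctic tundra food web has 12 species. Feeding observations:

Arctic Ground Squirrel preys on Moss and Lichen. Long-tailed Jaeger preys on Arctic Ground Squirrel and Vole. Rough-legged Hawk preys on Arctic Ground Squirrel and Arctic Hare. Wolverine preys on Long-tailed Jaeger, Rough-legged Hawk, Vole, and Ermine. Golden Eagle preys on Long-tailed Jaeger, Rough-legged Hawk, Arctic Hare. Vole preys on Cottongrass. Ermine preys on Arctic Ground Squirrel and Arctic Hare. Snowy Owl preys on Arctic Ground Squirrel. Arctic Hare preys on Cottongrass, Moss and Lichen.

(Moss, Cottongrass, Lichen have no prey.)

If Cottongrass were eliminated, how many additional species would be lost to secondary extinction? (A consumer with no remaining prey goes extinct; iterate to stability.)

Remove Cottongrass.
Round 1: Vole (all prey gone) → extinct.
No further losses. Total secondary extinctions: 1.

1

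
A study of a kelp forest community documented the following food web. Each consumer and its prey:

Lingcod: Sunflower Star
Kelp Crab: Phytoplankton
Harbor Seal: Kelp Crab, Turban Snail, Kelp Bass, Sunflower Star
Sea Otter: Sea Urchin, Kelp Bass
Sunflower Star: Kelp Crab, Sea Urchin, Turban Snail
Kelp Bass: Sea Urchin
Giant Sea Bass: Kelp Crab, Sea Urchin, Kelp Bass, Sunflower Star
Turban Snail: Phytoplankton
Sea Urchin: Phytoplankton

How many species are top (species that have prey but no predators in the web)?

Top species (has prey, but nothing eats it): Giant Sea Bass, Lingcod, Harbor Seal, Sea Otter.
Count: 4.

4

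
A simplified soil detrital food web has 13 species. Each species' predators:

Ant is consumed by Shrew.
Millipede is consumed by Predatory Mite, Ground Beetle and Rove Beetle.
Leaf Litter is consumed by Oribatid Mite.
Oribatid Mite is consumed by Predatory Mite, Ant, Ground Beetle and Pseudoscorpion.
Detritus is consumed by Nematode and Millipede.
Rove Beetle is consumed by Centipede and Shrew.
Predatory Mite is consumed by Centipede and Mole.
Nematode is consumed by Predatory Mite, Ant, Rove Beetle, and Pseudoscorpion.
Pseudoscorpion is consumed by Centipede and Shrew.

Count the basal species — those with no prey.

Basal species (no prey listed): Leaf Litter, Detritus.
Count: 2.

2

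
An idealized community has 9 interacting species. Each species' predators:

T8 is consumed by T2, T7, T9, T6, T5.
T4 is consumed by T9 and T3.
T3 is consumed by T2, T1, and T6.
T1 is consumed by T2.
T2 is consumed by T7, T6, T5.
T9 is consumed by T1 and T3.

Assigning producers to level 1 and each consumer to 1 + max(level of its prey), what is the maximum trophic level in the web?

Producers (level 1): T8, T4.
T8 → T9 → T3 → T1 → T2 → T7 gives T7 level 6.
No species has a prey at level 6, so no species reaches level 7.

6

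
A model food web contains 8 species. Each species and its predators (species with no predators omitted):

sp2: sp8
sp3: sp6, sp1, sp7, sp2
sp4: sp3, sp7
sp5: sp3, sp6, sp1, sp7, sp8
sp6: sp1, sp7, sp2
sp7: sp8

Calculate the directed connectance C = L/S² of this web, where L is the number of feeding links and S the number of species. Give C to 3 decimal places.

The web has S = 8 species and L = 16 feeding links.
C = L / S² = 16 / 64 = 0.2500 ≈ 0.250.

C = 0.250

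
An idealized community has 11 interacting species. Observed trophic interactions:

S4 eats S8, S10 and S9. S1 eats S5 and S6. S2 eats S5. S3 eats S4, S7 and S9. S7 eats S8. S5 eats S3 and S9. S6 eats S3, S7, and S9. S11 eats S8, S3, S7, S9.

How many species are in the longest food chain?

5 species

One longest chain: S8 → S7 → S3 → S6 → S1.
It has 5 species and 4 links.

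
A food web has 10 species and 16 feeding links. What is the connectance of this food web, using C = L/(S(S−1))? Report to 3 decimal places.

C = 0.178

The web has S = 10 species and L = 16 feeding links.
C = L / (S(S−1)) = 16 / 90 = 0.1778 ≈ 0.178.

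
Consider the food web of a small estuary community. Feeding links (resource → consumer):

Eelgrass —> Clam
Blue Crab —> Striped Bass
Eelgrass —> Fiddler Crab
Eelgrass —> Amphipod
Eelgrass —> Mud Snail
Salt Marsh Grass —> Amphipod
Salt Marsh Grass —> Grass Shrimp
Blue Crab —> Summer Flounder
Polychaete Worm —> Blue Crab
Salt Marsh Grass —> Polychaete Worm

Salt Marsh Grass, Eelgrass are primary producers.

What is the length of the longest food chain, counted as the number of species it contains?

4 species

One longest chain: Salt Marsh Grass → Polychaete Worm → Blue Crab → Striped Bass.
It has 4 species and 3 links.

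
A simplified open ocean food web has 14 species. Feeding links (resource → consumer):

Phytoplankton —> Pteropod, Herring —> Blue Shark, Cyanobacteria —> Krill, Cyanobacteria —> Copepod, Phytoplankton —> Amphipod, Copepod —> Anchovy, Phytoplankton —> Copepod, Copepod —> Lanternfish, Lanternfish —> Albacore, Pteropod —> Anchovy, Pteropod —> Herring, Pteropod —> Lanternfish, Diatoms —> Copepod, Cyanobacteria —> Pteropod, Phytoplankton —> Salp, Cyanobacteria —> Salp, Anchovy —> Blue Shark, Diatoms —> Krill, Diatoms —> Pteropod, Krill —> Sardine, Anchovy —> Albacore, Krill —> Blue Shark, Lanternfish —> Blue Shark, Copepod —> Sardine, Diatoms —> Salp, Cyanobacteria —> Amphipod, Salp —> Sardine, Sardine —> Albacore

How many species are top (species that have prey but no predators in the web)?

3

Top species (has prey, but nothing eats it): Amphipod, Blue Shark, Albacore.
Count: 3.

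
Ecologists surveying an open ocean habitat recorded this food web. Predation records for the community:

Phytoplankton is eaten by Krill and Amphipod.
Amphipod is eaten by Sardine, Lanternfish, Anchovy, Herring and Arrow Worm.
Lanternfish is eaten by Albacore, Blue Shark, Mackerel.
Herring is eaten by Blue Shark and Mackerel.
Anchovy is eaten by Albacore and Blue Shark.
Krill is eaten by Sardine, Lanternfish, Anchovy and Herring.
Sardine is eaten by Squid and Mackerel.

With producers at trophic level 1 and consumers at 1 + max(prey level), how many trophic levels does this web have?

Producers (level 1): Phytoplankton.
Phytoplankton → Amphipod → Herring → Mackerel gives Mackerel level 4.
No species has a prey at level 4, so no species reaches level 5.

4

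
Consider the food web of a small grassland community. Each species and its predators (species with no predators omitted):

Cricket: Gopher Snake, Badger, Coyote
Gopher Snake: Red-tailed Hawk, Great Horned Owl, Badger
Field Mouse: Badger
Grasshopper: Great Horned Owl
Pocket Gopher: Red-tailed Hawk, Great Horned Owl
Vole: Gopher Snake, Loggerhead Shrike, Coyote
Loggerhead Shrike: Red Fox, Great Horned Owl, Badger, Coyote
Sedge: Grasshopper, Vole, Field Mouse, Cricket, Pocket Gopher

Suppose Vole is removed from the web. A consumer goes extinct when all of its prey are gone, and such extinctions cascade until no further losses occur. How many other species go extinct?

2

Remove Vole.
Round 1: Loggerhead Shrike (all prey gone) → extinct.
Round 2: Red Fox (all prey gone) → extinct.
No further losses. Total secondary extinctions: 2.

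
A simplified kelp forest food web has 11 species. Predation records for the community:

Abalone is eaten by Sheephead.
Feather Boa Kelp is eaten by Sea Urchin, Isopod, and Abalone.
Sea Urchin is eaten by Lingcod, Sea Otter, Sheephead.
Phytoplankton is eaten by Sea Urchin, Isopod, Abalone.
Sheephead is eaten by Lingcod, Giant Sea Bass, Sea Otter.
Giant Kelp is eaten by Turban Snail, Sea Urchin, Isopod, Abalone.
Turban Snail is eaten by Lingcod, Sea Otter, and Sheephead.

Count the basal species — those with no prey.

Basal species (no prey listed): Phytoplankton, Giant Kelp, Feather Boa Kelp.
Count: 3.

3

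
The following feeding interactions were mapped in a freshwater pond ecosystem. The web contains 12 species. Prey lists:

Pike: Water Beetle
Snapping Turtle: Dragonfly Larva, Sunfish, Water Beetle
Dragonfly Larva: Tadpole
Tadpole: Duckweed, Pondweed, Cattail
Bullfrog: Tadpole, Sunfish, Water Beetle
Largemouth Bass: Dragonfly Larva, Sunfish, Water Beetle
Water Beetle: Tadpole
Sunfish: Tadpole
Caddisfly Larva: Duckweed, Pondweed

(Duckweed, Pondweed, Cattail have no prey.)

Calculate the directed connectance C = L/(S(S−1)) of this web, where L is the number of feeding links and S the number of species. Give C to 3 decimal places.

The web has S = 12 species and L = 18 feeding links.
C = L / (S(S−1)) = 18 / 132 = 0.1364 ≈ 0.136.

C = 0.136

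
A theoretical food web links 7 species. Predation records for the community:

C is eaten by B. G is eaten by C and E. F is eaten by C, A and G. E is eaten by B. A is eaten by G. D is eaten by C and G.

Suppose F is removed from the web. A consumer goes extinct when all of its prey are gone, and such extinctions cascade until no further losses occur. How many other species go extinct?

Remove F.
Round 1: A (all prey gone) → extinct.
No further losses. Total secondary extinctions: 1.

1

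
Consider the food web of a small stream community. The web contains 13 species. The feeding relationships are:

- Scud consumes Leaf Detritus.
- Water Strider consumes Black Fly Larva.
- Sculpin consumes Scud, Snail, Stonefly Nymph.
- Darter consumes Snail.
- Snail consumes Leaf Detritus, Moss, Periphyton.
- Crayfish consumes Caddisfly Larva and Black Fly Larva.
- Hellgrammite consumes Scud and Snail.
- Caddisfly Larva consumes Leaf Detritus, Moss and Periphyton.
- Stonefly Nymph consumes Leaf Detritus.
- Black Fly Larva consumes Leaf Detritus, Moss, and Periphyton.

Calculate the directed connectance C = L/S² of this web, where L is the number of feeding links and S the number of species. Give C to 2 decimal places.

The web has S = 13 species and L = 20 feeding links.
C = L / S² = 20 / 169 = 0.1183 ≈ 0.12.

C = 0.12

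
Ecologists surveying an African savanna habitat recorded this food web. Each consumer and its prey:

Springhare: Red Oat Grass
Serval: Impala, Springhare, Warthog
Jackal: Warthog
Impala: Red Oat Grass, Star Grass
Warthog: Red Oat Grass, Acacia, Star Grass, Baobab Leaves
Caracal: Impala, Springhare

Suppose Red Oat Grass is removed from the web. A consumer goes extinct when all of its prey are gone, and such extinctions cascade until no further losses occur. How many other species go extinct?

1

Remove Red Oat Grass.
Round 1: Springhare (all prey gone) → extinct.
No further losses. Total secondary extinctions: 1.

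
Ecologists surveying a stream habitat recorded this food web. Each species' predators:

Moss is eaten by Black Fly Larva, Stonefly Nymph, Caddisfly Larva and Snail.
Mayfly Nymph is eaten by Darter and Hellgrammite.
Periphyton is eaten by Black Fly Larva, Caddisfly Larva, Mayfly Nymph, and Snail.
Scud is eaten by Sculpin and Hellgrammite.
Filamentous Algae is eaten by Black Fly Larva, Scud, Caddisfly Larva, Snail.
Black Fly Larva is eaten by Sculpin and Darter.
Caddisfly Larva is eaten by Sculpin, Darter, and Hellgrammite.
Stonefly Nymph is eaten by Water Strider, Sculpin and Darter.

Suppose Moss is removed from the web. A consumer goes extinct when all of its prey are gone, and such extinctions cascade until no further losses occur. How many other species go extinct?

Remove Moss.
Round 1: Stonefly Nymph (all prey gone) → extinct.
Round 2: Water Strider (all prey gone) → extinct.
No further losses. Total secondary extinctions: 2.

2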